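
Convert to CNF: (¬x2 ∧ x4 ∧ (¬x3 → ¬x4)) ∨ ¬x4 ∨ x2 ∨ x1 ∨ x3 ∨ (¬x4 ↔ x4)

(¬x2 ∧ x4 ∧ (¬x3 → ¬x4)) ∨ ¬x4 ∨ x2 ∨ x1 ∨ x3 ∨ (¬x4 ↔ x4)
≡ (¬x2 ∧ x4 ∧ (¬¬x3 ∨ ¬x4)) ∨ ¬x4 ∨ x2 ∨ x1 ∨ x3 ∨ (¬x4 ↔ x4)   [eliminate →]
≡ (¬x2 ∧ x4 ∧ (¬¬x3 ∨ ¬x4)) ∨ ¬x4 ∨ x2 ∨ x1 ∨ x3 ∨ ((¬x4 → x4) ∧ (x4 → ¬x4))   [eliminate ↔]
≡ (¬x2 ∧ x4 ∧ (¬¬x3 ∨ ¬x4)) ∨ ¬x4 ∨ x2 ∨ x1 ∨ x3 ∨ ((¬¬x4 ∨ x4) ∧ (x4 → ¬x4))   [eliminate →]
≡ (¬x2 ∧ x4 ∧ (¬¬x3 ∨ ¬x4)) ∨ ¬x4 ∨ x2 ∨ x1 ∨ x3 ∨ ((¬¬x4 ∨ x4) ∧ (¬x4 ∨ ¬x4))   [eliminate →]
≡ (¬x2 ∧ x4 ∧ (x3 ∨ ¬x4)) ∨ ¬x4 ∨ x2 ∨ x1 ∨ x3 ∨ ((¬¬x4 ∨ x4) ∧ (¬x4 ∨ ¬x4))   [double negation]
≡ (¬x2 ∧ x4 ∧ (x3 ∨ ¬x4)) ∨ ¬x4 ∨ x2 ∨ x1 ∨ x3 ∨ ((x4 ∨ x4) ∧ (¬x4 ∨ ¬x4))   [double negation]
≡ (¬x2 ∨ ¬x4 ∨ x2 ∨ x1 ∨ x3 ∨ x4 ∨ x4) ∧ (¬x2 ∨ ¬x4 ∨ x2 ∨ x1 ∨ x3 ∨ ¬x4 ∨ ¬x4) ∧ (x4 ∨ ¬x4 ∨ x2 ∨ x1 ∨ x3 ∨ x4 ∨ x4) ∧ (x4 ∨ ¬x4 ∨ x2 ∨ x1 ∨ x3 ∨ ¬x4 ∨ ¬x4) ∧ (x3 ∨ ¬x4 ∨ ¬x4 ∨ x2 ∨ x1 ∨ x3 ∨ x4 ∨ x4) ∧ (x3 ∨ ¬x4 ∨ ¬x4 ∨ x2 ∨ x1 ∨ x3 ∨ ¬x4 ∨ ¬x4)   [distribute ∨ over ∧]
≡ x3 ∨ ¬x4 ∨ x2 ∨ x1   [simplify]

x3 ∨ ¬x4 ∨ x2 ∨ x1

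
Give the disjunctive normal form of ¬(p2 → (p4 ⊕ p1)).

¬(p2 → (p4 ⊕ p1))
= ¬(¬p2 ∨ (p4 ⊕ p1))   — eliminate →
= ¬(¬p2 ∨ (p4 ∧ ¬p1) ∨ (¬p4 ∧ p1))   — expand ⊕
= ¬¬p2 ∧ ¬(p4 ∧ ¬p1) ∧ ¬(¬p4 ∧ p1)   — De Morgan
= p2 ∧ ¬(p4 ∧ ¬p1) ∧ ¬(¬p4 ∧ p1)   — double negation
= p2 ∧ (¬p4 ∨ ¬¬p1) ∧ ¬(¬p4 ∧ p1)   — De Morgan
= p2 ∧ (¬p4 ∨ p1) ∧ ¬(¬p4 ∧ p1)   — double negation
= p2 ∧ (¬p4 ∨ p1) ∧ (¬¬p4 ∨ ¬p1)   — De Morgan
= p2 ∧ (¬p4 ∨ p1) ∧ (p4 ∨ ¬p1)   — double negation
= (p2 ∧ ¬p4 ∧ p4) ∨ (p2 ∧ ¬p4 ∧ ¬p1) ∨ (p2 ∧ p1 ∧ p4) ∨ (p2 ∧ p1 ∧ ¬p1)   — distribute ∧ over ∨
= (p2 ∧ ¬p4 ∧ ¬p1) ∨ (p2 ∧ p1 ∧ p4)   — simplify

(p2 ∧ ¬p4 ∧ ¬p1) ∨ (p2 ∧ p1 ∧ p4)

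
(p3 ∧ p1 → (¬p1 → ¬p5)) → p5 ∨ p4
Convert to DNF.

p5 ∨ p4

(p3 ∧ p1 → (¬p1 → ¬p5)) → p5 ∨ p4
= ¬(p3 ∧ p1 → (¬p1 → ¬p5)) ∨ p5 ∨ p4   (eliminate →)
= ¬(¬(p3 ∧ p1) ∨ (¬p1 → ¬p5)) ∨ p5 ∨ p4   (eliminate →)
= ¬(¬(p3 ∧ p1) ∨ ¬¬p1 ∨ ¬p5) ∨ p5 ∨ p4   (eliminate →)
= ¬¬(p3 ∧ p1) ∧ ¬¬¬p1 ∧ ¬¬p5 ∨ p5 ∨ p4   (De Morgan)
= p3 ∧ p1 ∧ ¬¬¬p1 ∧ ¬¬p5 ∨ p5 ∨ p4   (double negation)
= p3 ∧ p1 ∧ ¬p1 ∧ ¬¬p5 ∨ p5 ∨ p4   (double negation)
= p3 ∧ p1 ∧ ¬p1 ∧ p5 ∨ p5 ∨ p4   (double negation)
= p5 ∨ p4   (simplify)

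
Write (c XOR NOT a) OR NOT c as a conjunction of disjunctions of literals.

NOT c OR a

(c XOR NOT a) OR NOT c
= ((c OR NOT a) AND NOT (c AND NOT a)) OR NOT c
= ((c OR NOT a) AND (NOT c OR NOT NOT a)) OR NOT c
= ((c OR NOT a) AND (NOT c OR a)) OR NOT c
= (c OR NOT a OR NOT c) AND (NOT c OR a OR NOT c)
= NOT c OR a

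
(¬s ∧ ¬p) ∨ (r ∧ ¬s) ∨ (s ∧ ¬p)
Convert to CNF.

(¬s ∧ ¬p) ∨ (r ∧ ¬s) ∨ (s ∧ ¬p)
= (¬s ∨ r ∨ s) ∧ (¬s ∨ r ∨ ¬p) ∧ (¬s ∨ ¬s ∨ s) ∧ (¬s ∨ ¬s ∨ ¬p) ∧ (¬p ∨ r ∨ s) ∧ (¬p ∨ r ∨ ¬p) ∧ (¬p ∨ ¬s ∨ s) ∧ (¬p ∨ ¬s ∨ ¬p)   [distribute ∨ over ∧]
= (¬s ∨ ¬p) ∧ (¬p ∨ r)   [simplify]

(¬s ∨ ¬p) ∧ (¬p ∨ r)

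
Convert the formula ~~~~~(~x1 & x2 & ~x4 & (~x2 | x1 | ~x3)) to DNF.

x1 | ~x2 | x4 | (x2 & ~x1 & x3)

~~~~~(~x1 & x2 & ~x4 & (~x2 | x1 | ~x3))
= ~~~(~x1 & x2 & ~x4 & (~x2 | x1 | ~x3))   [double negation]
= ~(~x1 & x2 & ~x4 & (~x2 | x1 | ~x3))   [double negation]
= ~~x1 | ~x2 | ~~x4 | ~(~x2 | x1 | ~x3)   [De Morgan]
= x1 | ~x2 | ~~x4 | ~(~x2 | x1 | ~x3)   [double negation]
= x1 | ~x2 | x4 | ~(~x2 | x1 | ~x3)   [double negation]
= x1 | ~x2 | x4 | (~~x2 & ~x1 & ~~x3)   [De Morgan]
= x1 | ~x2 | x4 | (x2 & ~x1 & ~~x3)   [double negation]
= x1 | ~x2 | x4 | (x2 & ~x1 & x3)   [double negation]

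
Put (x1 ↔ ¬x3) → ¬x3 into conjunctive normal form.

(x1 ↔ ¬x3) → ¬x3
≡ ¬(x1 ↔ ¬x3) ∨ ¬x3   — eliminate →
≡ ¬((x1 → ¬x3) ∧ (¬x3 → x1)) ∨ ¬x3   — eliminate ↔
≡ ¬((¬x1 ∨ ¬x3) ∧ (¬x3 → x1)) ∨ ¬x3   — eliminate →
≡ ¬((¬x1 ∨ ¬x3) ∧ (¬¬x3 ∨ x1)) ∨ ¬x3   — eliminate →
≡ ¬(¬x1 ∨ ¬x3) ∨ ¬(¬¬x3 ∨ x1) ∨ ¬x3   — De Morgan
≡ (¬¬x1 ∧ ¬¬x3) ∨ ¬(¬¬x3 ∨ x1) ∨ ¬x3   — De Morgan
≡ (x1 ∧ ¬¬x3) ∨ ¬(¬¬x3 ∨ x1) ∨ ¬x3   — double negation
≡ (x1 ∧ x3) ∨ ¬(¬¬x3 ∨ x1) ∨ ¬x3   — double negation
≡ (x1 ∧ x3) ∨ (¬¬¬x3 ∧ ¬x1) ∨ ¬x3   — De Morgan
≡ (x1 ∧ x3) ∨ (¬x3 ∧ ¬x1) ∨ ¬x3   — double negation
≡ (x1 ∨ ¬x3 ∨ ¬x3) ∧ (x1 ∨ ¬x1 ∨ ¬x3) ∧ (x3 ∨ ¬x3 ∨ ¬x3) ∧ (x3 ∨ ¬x1 ∨ ¬x3)   — distribute ∨ over ∧
≡ x1 ∨ ¬x3   — simplify

x1 ∨ ¬x3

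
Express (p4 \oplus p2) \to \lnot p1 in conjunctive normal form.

(\lnot p4 \lor p2 \lor \lnot p1) \land (\lnot p2 \lor p4 \lor \lnot p1)

(p4 \oplus p2) \to \lnot p1
⇔ \lnot (p4 \oplus p2) \lor \lnot p1   [eliminate \to]
⇔ \lnot ((p4 \lor p2) \land \lnot (p4 \land p2)) \lor \lnot p1   [expand \oplus]
⇔ \lnot (p4 \lor p2) \lor \lnot \lnot (p4 \land p2) \lor \lnot p1   [De Morgan]
⇔ (\lnot p4 \land \lnot p2) \lor \lnot \lnot (p4 \land p2) \lor \lnot p1   [De Morgan]
⇔ (\lnot p4 \land \lnot p2) \lor (p4 \land p2) \lor \lnot p1   [double negation]
⇔ (\lnot p4 \lor p4 \lor \lnot p1) \land (\lnot p4 \lor p2 \lor \lnot p1) \land (\lnot p2 \lor p4 \lor \lnot p1) \land (\lnot p2 \lor p2 \lor \lnot p1)   [distribute \lor over \land]
⇔ (\lnot p4 \lor p2 \lor \lnot p1) \land (\lnot p2 \lor p4 \lor \lnot p1)   [simplify]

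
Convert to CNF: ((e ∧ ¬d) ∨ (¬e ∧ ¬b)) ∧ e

(¬d ∨ ¬e) ∧ (¬d ∨ ¬b) ∧ e

((e ∧ ¬d) ∨ (¬e ∧ ¬b)) ∧ e
≡ (e ∨ ¬e) ∧ (e ∨ ¬b) ∧ (¬d ∨ ¬e) ∧ (¬d ∨ ¬b) ∧ e   (distribute ∨ over ∧)
≡ (¬d ∨ ¬e) ∧ (¬d ∨ ¬b) ∧ e   (simplify)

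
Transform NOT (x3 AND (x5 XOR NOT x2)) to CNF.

(NOT x3 OR NOT x5 OR NOT x2) AND (NOT x3 OR x2 OR x5)

NOT (x3 AND (x5 XOR NOT x2))
≡ NOT (x3 AND (x5 OR NOT x2) AND NOT (x5 AND NOT x2))   [expand XOR]
≡ NOT x3 OR NOT (x5 OR NOT x2) OR NOT NOT (x5 AND NOT x2)   [De Morgan]
≡ NOT x3 OR (NOT x5 AND NOT NOT x2) OR NOT NOT (x5 AND NOT x2)   [De Morgan]
≡ NOT x3 OR (NOT x5 AND x2) OR NOT NOT (x5 AND NOT x2)   [double negation]
≡ NOT x3 OR (NOT x5 AND x2) OR (x5 AND NOT x2)   [double negation]
≡ (NOT x3 OR NOT x5 OR x5) AND (NOT x3 OR NOT x5 OR NOT x2) AND (NOT x3 OR x2 OR x5) AND (NOT x3 OR x2 OR NOT x2)   [distribute OR over AND]
≡ (NOT x3 OR NOT x5 OR NOT x2) AND (NOT x3 OR x2 OR x5)   [simplify]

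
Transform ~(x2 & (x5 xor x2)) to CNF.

~(x2 & (x5 xor x2))
⇔ ~(x2 & (x5 | x2) & ~(x5 & x2))
⇔ ~x2 | ~(x5 | x2) | ~~(x5 & x2)
⇔ ~x2 | (~x5 & ~x2) | ~~(x5 & x2)
⇔ ~x2 | (~x5 & ~x2) | (x5 & x2)
⇔ (~x2 | ~x5 | x5) & (~x2 | ~x5 | x2) & (~x2 | ~x2 | x5) & (~x2 | ~x2 | x2)
⇔ ~x2 | x5

~x2 | x5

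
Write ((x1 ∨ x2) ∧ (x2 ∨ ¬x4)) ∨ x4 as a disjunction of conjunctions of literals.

(x1 ∧ ¬x4) ∨ x2 ∨ x4

((x1 ∨ x2) ∧ (x2 ∨ ¬x4)) ∨ x4
⇔ (x1 ∧ x2) ∨ (x1 ∧ ¬x4) ∨ (x2 ∧ x2) ∨ (x2 ∧ ¬x4) ∨ x4
⇔ (x1 ∧ ¬x4) ∨ x2 ∨ x4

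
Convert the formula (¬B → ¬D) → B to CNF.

(¬B → ¬D) → B
= ¬(¬B → ¬D) ∨ B   [eliminate →]
= ¬(¬¬B ∨ ¬D) ∨ B   [eliminate →]
= (¬¬¬B ∧ ¬¬D) ∨ B   [De Morgan]
= (¬B ∧ ¬¬D) ∨ B   [double negation]
= (¬B ∧ D) ∨ B   [double negation]
= (¬B ∨ B) ∧ (D ∨ B)   [distribute ∨ over ∧]
= D ∨ B   [simplify]

D ∨ B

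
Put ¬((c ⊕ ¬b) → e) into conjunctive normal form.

(c ∨ ¬b) ∧ (¬c ∨ b) ∧ ¬e

¬((c ⊕ ¬b) → e)
≡ ¬(¬(c ⊕ ¬b) ∨ e)   [eliminate →]
≡ ¬(¬((c ∨ ¬b) ∧ ¬(c ∧ ¬b)) ∨ e)   [expand ⊕]
≡ ¬¬((c ∨ ¬b) ∧ ¬(c ∧ ¬b)) ∧ ¬e   [De Morgan]
≡ (c ∨ ¬b) ∧ ¬(c ∧ ¬b) ∧ ¬e   [double negation]
≡ (c ∨ ¬b) ∧ (¬c ∨ ¬¬b) ∧ ¬e   [De Morgan]
≡ (c ∨ ¬b) ∧ (¬c ∨ b) ∧ ¬e   [double negation]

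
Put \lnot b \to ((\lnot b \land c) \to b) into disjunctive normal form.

\lnot b \to ((\lnot b \land c) \to b)
⇔ \lnot \lnot b \lor ((\lnot b \land c) \to b)   — eliminate \to
⇔ \lnot \lnot b \lor \lnot (\lnot b \land c) \lor b   — eliminate \to
⇔ b \lor \lnot (\lnot b \land c) \lor b   — double negation
⇔ b \lor \lnot \lnot b \lor \lnot c \lor b   — De Morgan
⇔ b \lor b \lor \lnot c \lor b   — double negation
⇔ b \lor \lnot c   — simplify

b \lor \lnot c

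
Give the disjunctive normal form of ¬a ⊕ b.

(¬a ∧ ¬b) ∨ (a ∧ b)

¬a ⊕ b
= (¬a ∧ ¬b) ∨ (¬¬a ∧ b)   (expand ⊕)
= (¬a ∧ ¬b) ∨ (a ∧ b)   (double negation)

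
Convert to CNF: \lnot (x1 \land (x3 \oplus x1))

\lnot (x1 \land (x3 \oplus x1))
= \lnot (x1 \land (x3 \lor x1) \land \lnot (x3 \land x1))   [expand \oplus]
= \lnot x1 \lor \lnot (x3 \lor x1) \lor \lnot \lnot (x3 \land x1)   [De Morgan]
= \lnot x1 \lor (\lnot x3 \land \lnot x1) \lor \lnot \lnot (x3 \land x1)   [De Morgan]
= \lnot x1 \lor (\lnot x3 \land \lnot x1) \lor (x3 \land x1)   [double negation]
= (\lnot x1 \lor \lnot x3 \lor x3) \land (\lnot x1 \lor \lnot x3 \lor x1) \land (\lnot x1 \lor \lnot x1 \lor x3) \land (\lnot x1 \lor \lnot x1 \lor x1)   [distribute \lor over \land]
= \lnot x1 \lor x3   [simplify]

\lnot x1 \lor x3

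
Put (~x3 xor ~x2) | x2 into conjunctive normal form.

x3 | x2

(~x3 xor ~x2) | x2
≡ ((~x3 | ~x2) & ~(~x3 & ~x2)) | x2   [expand xor]
≡ ((~x3 | ~x2) & (~~x3 | ~~x2)) | x2   [De Morgan]
≡ ((~x3 | ~x2) & (x3 | ~~x2)) | x2   [double negation]
≡ ((~x3 | ~x2) & (x3 | x2)) | x2   [double negation]
≡ (~x3 | ~x2 | x2) & (x3 | x2 | x2)   [distribute | over &]
≡ x3 | x2   [simplify]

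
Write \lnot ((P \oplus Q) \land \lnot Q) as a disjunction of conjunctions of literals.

(\lnot P \land \lnot Q) \lor Q

\lnot ((P \oplus Q) \land \lnot Q)
≡ \lnot (((P \land \lnot Q) \lor (\lnot P \land Q)) \land \lnot Q)   [expand \oplus]
≡ \lnot ((P \land \lnot Q) \lor (\lnot P \land Q)) \lor \lnot \lnot Q   [De Morgan]
≡ (\lnot (P \land \lnot Q) \land \lnot (\lnot P \land Q)) \lor \lnot \lnot Q   [De Morgan]
≡ ((\lnot P \lor \lnot \lnot Q) \land \lnot (\lnot P \land Q)) \lor \lnot \lnot Q   [De Morgan]
≡ ((\lnot P \lor Q) \land \lnot (\lnot P \land Q)) \lor \lnot \lnot Q   [double negation]
≡ ((\lnot P \lor Q) \land (\lnot \lnot P \lor \lnot Q)) \lor \lnot \lnot Q   [De Morgan]
≡ ((\lnot P \lor Q) \land (P \lor \lnot Q)) \lor \lnot \lnot Q   [double negation]
≡ ((\lnot P \lor Q) \land (P \lor \lnot Q)) \lor Q   [double negation]
≡ (\lnot P \land P) \lor (\lnot P \land \lnot Q) \lor (Q \land P) \lor (Q \land \lnot Q) \lor Q   [distribute \land over \lor]
≡ (\lnot P \land \lnot Q) \lor Q   [simplify]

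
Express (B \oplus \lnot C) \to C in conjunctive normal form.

C \lor B

(B \oplus \lnot C) \to C
= \lnot (B \oplus \lnot C) \lor C   [eliminate \to]
= \lnot ((B \lor \lnot C) \land \lnot (B \land \lnot C)) \lor C   [expand \oplus]
= \lnot (B \lor \lnot C) \lor \lnot \lnot (B \land \lnot C) \lor C   [De Morgan]
= (\lnot B \land \lnot \lnot C) \lor \lnot \lnot (B \land \lnot C) \lor C   [De Morgan]
= (\lnot B \land C) \lor \lnot \lnot (B \land \lnot C) \lor C   [double negation]
= (\lnot B \land C) \lor (B \land \lnot C) \lor C   [double negation]
= (\lnot B \lor B \lor C) \land (\lnot B \lor \lnot C \lor C) \land (C \lor B \lor C) \land (C \lor \lnot C \lor C)   [distribute \lor over \land]
= C \lor B   [simplify]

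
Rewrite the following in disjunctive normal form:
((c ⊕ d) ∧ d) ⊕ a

((c ⊕ d) ∧ d) ⊕ a
≡ ((c ⊕ d) ∧ d ∧ ¬a) ∨ (¬((c ⊕ d) ∧ d) ∧ a)   [expand ⊕]
≡ (((c ∧ ¬d) ∨ (¬c ∧ d)) ∧ d ∧ ¬a) ∨ (¬((c ⊕ d) ∧ d) ∧ a)   [expand ⊕]
≡ (((c ∧ ¬d) ∨ (¬c ∧ d)) ∧ d ∧ ¬a) ∨ (¬(((c ∧ ¬d) ∨ (¬c ∧ d)) ∧ d) ∧ a)   [expand ⊕]
≡ (((c ∧ ¬d) ∨ (¬c ∧ d)) ∧ d ∧ ¬a) ∨ ((¬((c ∧ ¬d) ∨ (¬c ∧ d)) ∨ ¬d) ∧ a)   [De Morgan]
≡ (((c ∧ ¬d) ∨ (¬c ∧ d)) ∧ d ∧ ¬a) ∨ (((¬(c ∧ ¬d) ∧ ¬(¬c ∧ d)) ∨ ¬d) ∧ a)   [De Morgan]
≡ (((c ∧ ¬d) ∨ (¬c ∧ d)) ∧ d ∧ ¬a) ∨ ((((¬c ∨ ¬¬d) ∧ ¬(¬c ∧ d)) ∨ ¬d) ∧ a)   [De Morgan]
≡ (((c ∧ ¬d) ∨ (¬c ∧ d)) ∧ d ∧ ¬a) ∨ ((((¬c ∨ d) ∧ ¬(¬c ∧ d)) ∨ ¬d) ∧ a)   [double negation]
≡ (((c ∧ ¬d) ∨ (¬c ∧ d)) ∧ d ∧ ¬a) ∨ ((((¬c ∨ d) ∧ (¬¬c ∨ ¬d)) ∨ ¬d) ∧ a)   [De Morgan]
≡ (((c ∧ ¬d) ∨ (¬c ∧ d)) ∧ d ∧ ¬a) ∨ ((((¬c ∨ d) ∧ (c ∨ ¬d)) ∨ ¬d) ∧ a)   [double negation]
≡ (c ∧ ¬d ∧ d ∧ ¬a) ∨ (¬c ∧ d ∧ d ∧ ¬a) ∨ (¬c ∧ c ∧ a) ∨ (¬c ∧ ¬d ∧ a) ∨ (d ∧ c ∧ a) ∨ (d ∧ ¬d ∧ a) ∨ (¬d ∧ a)   [distribute ∧ over ∨]
≡ (¬c ∧ d ∧ ¬a) ∨ (d ∧ c ∧ a) ∨ (¬d ∧ a)   [simplify]

(¬c ∧ d ∧ ¬a) ∨ (d ∧ c ∧ a) ∨ (¬d ∧ a)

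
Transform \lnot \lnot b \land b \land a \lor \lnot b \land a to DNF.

\lnot \lnot b \land b \land a \lor \lnot b \land a
≡ b \land b \land a \lor \lnot b \land a   [double negation]
≡ b \land a \lor \lnot b \land a   [simplify]

b \land a \lor \lnot b \land a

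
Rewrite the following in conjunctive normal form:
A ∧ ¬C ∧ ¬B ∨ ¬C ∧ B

A ∧ ¬C ∧ ¬B ∨ ¬C ∧ B
≡ (A ∨ ¬C) ∧ (A ∨ B) ∧ (¬C ∨ ¬C) ∧ (¬C ∨ B) ∧ (¬B ∨ ¬C) ∧ (¬B ∨ B)
≡ (A ∨ B) ∧ ¬C

(A ∨ B) ∧ ¬C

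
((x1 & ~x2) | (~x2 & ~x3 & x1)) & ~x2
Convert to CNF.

x1 & ~x2

((x1 & ~x2) | (~x2 & ~x3 & x1)) & ~x2
≡ (x1 | ~x2) & (x1 | ~x3) & (x1 | x1) & (~x2 | ~x2) & (~x2 | ~x3) & (~x2 | x1) & ~x2   [distribute | over &]
≡ x1 & ~x2   [simplify]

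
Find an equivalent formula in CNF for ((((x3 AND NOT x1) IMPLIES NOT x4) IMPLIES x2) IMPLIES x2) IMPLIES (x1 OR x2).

(x3 OR x2 OR x1) AND (x4 OR x2 OR x1)

((((x3 AND NOT x1) IMPLIES NOT x4) IMPLIES x2) IMPLIES x2) IMPLIES (x1 OR x2)
≡ NOT ((((x3 AND NOT x1) IMPLIES NOT x4) IMPLIES x2) IMPLIES x2) OR x1 OR x2   [eliminate IMPLIES]
≡ NOT (NOT (((x3 AND NOT x1) IMPLIES NOT x4) IMPLIES x2) OR x2) OR x1 OR x2   [eliminate IMPLIES]
≡ NOT (NOT (NOT ((x3 AND NOT x1) IMPLIES NOT x4) OR x2) OR x2) OR x1 OR x2   [eliminate IMPLIES]
≡ NOT (NOT (NOT (NOT (x3 AND NOT x1) OR NOT x4) OR x2) OR x2) OR x1 OR x2   [eliminate IMPLIES]
≡ (NOT NOT (NOT (NOT (x3 AND NOT x1) OR NOT x4) OR x2) AND NOT x2) OR x1 OR x2   [De Morgan]
≡ ((NOT (NOT (x3 AND NOT x1) OR NOT x4) OR x2) AND NOT x2) OR x1 OR x2   [double negation]
≡ (((NOT NOT (x3 AND NOT x1) AND NOT NOT x4) OR x2) AND NOT x2) OR x1 OR x2   [De Morgan]
≡ (((x3 AND NOT x1 AND NOT NOT x4) OR x2) AND NOT x2) OR x1 OR x2   [double negation]
≡ (((x3 AND NOT x1 AND x4) OR x2) AND NOT x2) OR x1 OR x2   [double negation]
≡ (x3 OR x2 OR x1 OR x2) AND (NOT x1 OR x2 OR x1 OR x2) AND (x4 OR x2 OR x1 OR x2) AND (NOT x2 OR x1 OR x2)   [distribute OR over AND]
≡ (x3 OR x2 OR x1) AND (x4 OR x2 OR x1)   [simplify]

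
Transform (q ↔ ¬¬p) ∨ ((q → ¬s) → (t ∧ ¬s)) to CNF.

(¬q ∨ p ∨ s ∨ t) ∧ (¬p ∨ q ∨ t) ∧ (¬p ∨ q ∨ ¬s)

(q ↔ ¬¬p) ∨ ((q → ¬s) → (t ∧ ¬s))
≡ ((q → ¬¬p) ∧ (¬¬p → q)) ∨ ((q → ¬s) → (t ∧ ¬s))   [eliminate ↔]
≡ ((¬q ∨ ¬¬p) ∧ (¬¬p → q)) ∨ ((q → ¬s) → (t ∧ ¬s))   [eliminate →]
≡ ((¬q ∨ ¬¬p) ∧ (¬¬¬p ∨ q)) ∨ ((q → ¬s) → (t ∧ ¬s))   [eliminate →]
≡ ((¬q ∨ ¬¬p) ∧ (¬¬¬p ∨ q)) ∨ ¬(q → ¬s) ∨ (t ∧ ¬s)   [eliminate →]
≡ ((¬q ∨ ¬¬p) ∧ (¬¬¬p ∨ q)) ∨ ¬(¬q ∨ ¬s) ∨ (t ∧ ¬s)   [eliminate →]
≡ ((¬q ∨ p) ∧ (¬¬¬p ∨ q)) ∨ ¬(¬q ∨ ¬s) ∨ (t ∧ ¬s)   [double negation]
≡ ((¬q ∨ p) ∧ (¬p ∨ q)) ∨ ¬(¬q ∨ ¬s) ∨ (t ∧ ¬s)   [double negation]
≡ ((¬q ∨ p) ∧ (¬p ∨ q)) ∨ (¬¬q ∧ ¬¬s) ∨ (t ∧ ¬s)   [De Morgan]
≡ ((¬q ∨ p) ∧ (¬p ∨ q)) ∨ (q ∧ ¬¬s) ∨ (t ∧ ¬s)   [double negation]
≡ ((¬q ∨ p) ∧ (¬p ∨ q)) ∨ (q ∧ s) ∨ (t ∧ ¬s)   [double negation]
≡ (¬q ∨ p ∨ q ∨ t) ∧ (¬q ∨ p ∨ q ∨ ¬s) ∧ (¬q ∨ p ∨ s ∨ t) ∧ (¬q ∨ p ∨ s ∨ ¬s) ∧ (¬p ∨ q ∨ q ∨ t) ∧ (¬p ∨ q ∨ q ∨ ¬s) ∧ (¬p ∨ q ∨ s ∨ t) ∧ (¬p ∨ q ∨ s ∨ ¬s)   [distribute ∨ over ∧]
≡ (¬q ∨ p ∨ s ∨ t) ∧ (¬p ∨ q ∨ t) ∧ (¬p ∨ q ∨ ¬s)   [simplify]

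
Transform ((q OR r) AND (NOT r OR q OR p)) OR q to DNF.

((q OR r) AND (NOT r OR q OR p)) OR q
≡ (q AND NOT r) OR (q AND q) OR (q AND p) OR (r AND NOT r) OR (r AND q) OR (r AND p) OR q   (distribute AND over OR)
≡ q OR (r AND p)   (simplify)

q OR (r AND p)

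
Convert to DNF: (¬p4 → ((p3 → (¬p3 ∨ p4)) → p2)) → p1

(¬p4 → ((p3 → (¬p3 ∨ p4)) → p2)) → p1
≡ ¬(¬p4 → ((p3 → (¬p3 ∨ p4)) → p2)) ∨ p1   [eliminate →]
≡ ¬(¬¬p4 ∨ ((p3 → (¬p3 ∨ p4)) → p2)) ∨ p1   [eliminate →]
≡ ¬(¬¬p4 ∨ ¬(p3 → (¬p3 ∨ p4)) ∨ p2) ∨ p1   [eliminate →]
≡ ¬(¬¬p4 ∨ ¬(¬p3 ∨ ¬p3 ∨ p4) ∨ p2) ∨ p1   [eliminate →]
≡ (¬¬¬p4 ∧ ¬¬(¬p3 ∨ ¬p3 ∨ p4) ∧ ¬p2) ∨ p1   [De Morgan]
≡ (¬p4 ∧ ¬¬(¬p3 ∨ ¬p3 ∨ p4) ∧ ¬p2) ∨ p1   [double negation]
≡ (¬p4 ∧ (¬p3 ∨ ¬p3 ∨ p4) ∧ ¬p2) ∨ p1   [double negation]
≡ (¬p4 ∧ ¬p3 ∧ ¬p2) ∨ (¬p4 ∧ ¬p3 ∧ ¬p2) ∨ (¬p4 ∧ p4 ∧ ¬p2) ∨ p1   [distribute ∧ over ∨]
≡ (¬p4 ∧ ¬p3 ∧ ¬p2) ∨ p1   [simplify]

(¬p4 ∧ ¬p3 ∧ ¬p2) ∨ p1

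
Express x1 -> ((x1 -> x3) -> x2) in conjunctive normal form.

x1 -> ((x1 -> x3) -> x2)
⇔ ~x1 | ((x1 -> x3) -> x2)   [eliminate ->]
⇔ ~x1 | ~(x1 -> x3) | x2   [eliminate ->]
⇔ ~x1 | ~(~x1 | x3) | x2   [eliminate ->]
⇔ ~x1 | (~~x1 & ~x3) | x2   [De Morgan]
⇔ ~x1 | (x1 & ~x3) | x2   [double negation]
⇔ (~x1 | x1 | x2) & (~x1 | ~x3 | x2)   [distribute | over &]
⇔ ~x1 | ~x3 | x2   [simplify]

~x1 | ~x3 | x2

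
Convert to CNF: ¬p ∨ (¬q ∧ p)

¬p ∨ (¬q ∧ p)
= (¬p ∨ ¬q) ∧ (¬p ∨ p)   [distribute ∨ over ∧]
= ¬p ∨ ¬q   [simplify]

¬p ∨ ¬q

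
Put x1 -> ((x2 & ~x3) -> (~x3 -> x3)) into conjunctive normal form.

~x1 | ~x2 | x3

x1 -> ((x2 & ~x3) -> (~x3 -> x3))
= ~x1 | ((x2 & ~x3) -> (~x3 -> x3))
= ~x1 | ~(x2 & ~x3) | (~x3 -> x3)
= ~x1 | ~(x2 & ~x3) | ~~x3 | x3
= ~x1 | ~x2 | ~~x3 | ~~x3 | x3
= ~x1 | ~x2 | x3 | ~~x3 | x3
= ~x1 | ~x2 | x3 | x3 | x3
= ~x1 | ~x2 | x3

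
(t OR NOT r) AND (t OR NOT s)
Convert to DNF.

(t OR NOT r) AND (t OR NOT s)
≡ (t AND t) OR (t AND NOT s) OR (NOT r AND t) OR (NOT r AND NOT s)   — distribute AND over OR
≡ t OR (NOT r AND NOT s)   — simplify

t OR (NOT r AND NOT s)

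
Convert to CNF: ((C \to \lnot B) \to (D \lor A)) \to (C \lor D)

\lnot A \lor C \lor D

((C \to \lnot B) \to (D \lor A)) \to (C \lor D)
⇔ \lnot ((C \to \lnot B) \to (D \lor A)) \lor C \lor D
⇔ \lnot (\lnot (C \to \lnot B) \lor D \lor A) \lor C \lor D
⇔ \lnot (\lnot (\lnot C \lor \lnot B) \lor D \lor A) \lor C \lor D
⇔ (\lnot \lnot (\lnot C \lor \lnot B) \land \lnot D \land \lnot A) \lor C \lor D
⇔ ((\lnot C \lor \lnot B) \land \lnot D \land \lnot A) \lor C \lor D
⇔ (\lnot C \lor \lnot B \lor C \lor D) \land (\lnot D \lor C \lor D) \land (\lnot A \lor C \lor D)
⇔ \lnot A \lor C \lor D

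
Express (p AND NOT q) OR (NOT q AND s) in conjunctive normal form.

(p AND NOT q) OR (NOT q AND s)
⇔ (p OR NOT q) AND (p OR s) AND (NOT q OR NOT q) AND (NOT q OR s)
⇔ (p OR s) AND NOT q

(p OR s) AND NOT q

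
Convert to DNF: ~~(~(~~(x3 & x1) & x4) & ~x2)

(~x3 & ~x2) | (~x1 & ~x2) | (~x4 & ~x2)

~~(~(~~(x3 & x1) & x4) & ~x2)
≡ ~(~~(x3 & x1) & x4) & ~x2   [double negation]
≡ (~~~(x3 & x1) | ~x4) & ~x2   [De Morgan]
≡ (~(x3 & x1) | ~x4) & ~x2   [double negation]
≡ (~x3 | ~x1 | ~x4) & ~x2   [De Morgan]
≡ (~x3 & ~x2) | (~x1 & ~x2) | (~x4 & ~x2)   [distribute & over |]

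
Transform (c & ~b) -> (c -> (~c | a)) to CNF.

(c & ~b) -> (c -> (~c | a))
⇔ ~(c & ~b) | (c -> (~c | a))   — eliminate ->
⇔ ~(c & ~b) | ~c | ~c | a   — eliminate ->
⇔ ~c | ~~b | ~c | ~c | a   — De Morgan
⇔ ~c | b | ~c | ~c | a   — double negation
⇔ ~c | b | a   — simplify

~c | b | a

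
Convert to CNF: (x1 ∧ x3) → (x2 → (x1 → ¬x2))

¬x1 ∨ ¬x3 ∨ ¬x2

(x1 ∧ x3) → (x2 → (x1 → ¬x2))
≡ ¬(x1 ∧ x3) ∨ (x2 → (x1 → ¬x2))   [eliminate →]
≡ ¬(x1 ∧ x3) ∨ ¬x2 ∨ (x1 → ¬x2)   [eliminate →]
≡ ¬(x1 ∧ x3) ∨ ¬x2 ∨ ¬x1 ∨ ¬x2   [eliminate →]
≡ ¬x1 ∨ ¬x3 ∨ ¬x2 ∨ ¬x1 ∨ ¬x2   [De Morgan]
≡ ¬x1 ∨ ¬x3 ∨ ¬x2   [simplify]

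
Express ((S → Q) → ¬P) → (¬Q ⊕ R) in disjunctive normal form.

((S → Q) → ¬P) → (¬Q ⊕ R)
= ¬((S → Q) → ¬P) ∨ (¬Q ⊕ R)   [eliminate →]
= ¬(¬(S → Q) ∨ ¬P) ∨ (¬Q ⊕ R)   [eliminate →]
= ¬(¬(¬S ∨ Q) ∨ ¬P) ∨ (¬Q ⊕ R)   [eliminate →]
= ¬(¬(¬S ∨ Q) ∨ ¬P) ∨ (¬Q ∧ ¬R) ∨ (¬¬Q ∧ R)   [expand ⊕]
= (¬¬(¬S ∨ Q) ∧ ¬¬P) ∨ (¬Q ∧ ¬R) ∨ (¬¬Q ∧ R)   [De Morgan]
= ((¬S ∨ Q) ∧ ¬¬P) ∨ (¬Q ∧ ¬R) ∨ (¬¬Q ∧ R)   [double negation]
= ((¬S ∨ Q) ∧ P) ∨ (¬Q ∧ ¬R) ∨ (¬¬Q ∧ R)   [double negation]
= ((¬S ∨ Q) ∧ P) ∨ (¬Q ∧ ¬R) ∨ (Q ∧ R)   [double negation]
= (¬S ∧ P) ∨ (Q ∧ P) ∨ (¬Q ∧ ¬R) ∨ (Q ∧ R)   [distribute ∧ over ∨]

(¬S ∧ P) ∨ (Q ∧ P) ∨ (¬Q ∧ ¬R) ∨ (Q ∧ R)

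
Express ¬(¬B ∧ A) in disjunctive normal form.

¬(¬B ∧ A)
= ¬¬B ∨ ¬A   (De Morgan)
= B ∨ ¬A   (double negation)

B ∨ ¬A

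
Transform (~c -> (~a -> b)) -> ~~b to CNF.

(~c -> (~a -> b)) -> ~~b
= ~(~c -> (~a -> b)) | ~~b   (eliminate ->)
= ~(~~c | (~a -> b)) | ~~b   (eliminate ->)
= ~(~~c | ~~a | b) | ~~b   (eliminate ->)
= (~~~c & ~~~a & ~b) | ~~b   (De Morgan)
= (~c & ~~~a & ~b) | ~~b   (double negation)
= (~c & ~a & ~b) | ~~b   (double negation)
= (~c & ~a & ~b) | b   (double negation)
= (~c | b) & (~a | b) & (~b | b)   (distribute | over &)
= (~c | b) & (~a | b)   (simplify)

(~c | b) & (~a | b)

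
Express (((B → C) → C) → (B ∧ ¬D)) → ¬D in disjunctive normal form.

(B ∧ ¬C ∧ D) ∨ (C ∧ ¬B) ∨ (C ∧ D) ∨ ¬D

(((B → C) → C) → (B ∧ ¬D)) → ¬D
⇔ ¬(((B → C) → C) → (B ∧ ¬D)) ∨ ¬D   [eliminate →]
⇔ ¬(¬((B → C) → C) ∨ (B ∧ ¬D)) ∨ ¬D   [eliminate →]
⇔ ¬(¬(¬(B → C) ∨ C) ∨ (B ∧ ¬D)) ∨ ¬D   [eliminate →]
⇔ ¬(¬(¬(¬B ∨ C) ∨ C) ∨ (B ∧ ¬D)) ∨ ¬D   [eliminate →]
⇔ (¬¬(¬(¬B ∨ C) ∨ C) ∧ ¬(B ∧ ¬D)) ∨ ¬D   [De Morgan]
⇔ ((¬(¬B ∨ C) ∨ C) ∧ ¬(B ∧ ¬D)) ∨ ¬D   [double negation]
⇔ (((¬¬B ∧ ¬C) ∨ C) ∧ ¬(B ∧ ¬D)) ∨ ¬D   [De Morgan]
⇔ (((B ∧ ¬C) ∨ C) ∧ ¬(B ∧ ¬D)) ∨ ¬D   [double negation]
⇔ (((B ∧ ¬C) ∨ C) ∧ (¬B ∨ ¬¬D)) ∨ ¬D   [De Morgan]
⇔ (((B ∧ ¬C) ∨ C) ∧ (¬B ∨ D)) ∨ ¬D   [double negation]
⇔ (B ∧ ¬C ∧ ¬B) ∨ (B ∧ ¬C ∧ D) ∨ (C ∧ ¬B) ∨ (C ∧ D) ∨ ¬D   [distribute ∧ over ∨]
⇔ (B ∧ ¬C ∧ D) ∨ (C ∧ ¬B) ∨ (C ∧ D) ∨ ¬D   [simplify]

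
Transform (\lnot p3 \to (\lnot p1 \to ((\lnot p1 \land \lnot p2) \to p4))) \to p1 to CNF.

(\lnot p3 \lor p1) \land (\lnot p2 \lor p1) \land (\lnot p4 \lor p1)

(\lnot p3 \to (\lnot p1 \to ((\lnot p1 \land \lnot p2) \to p4))) \to p1
≡ \lnot (\lnot p3 \to (\lnot p1 \to ((\lnot p1 \land \lnot p2) \to p4))) \lor p1   [eliminate \to]
≡ \lnot (\lnot \lnot p3 \lor (\lnot p1 \to ((\lnot p1 \land \lnot p2) \to p4))) \lor p1   [eliminate \to]
≡ \lnot (\lnot \lnot p3 \lor \lnot \lnot p1 \lor ((\lnot p1 \land \lnot p2) \to p4)) \lor p1   [eliminate \to]
≡ \lnot (\lnot \lnot p3 \lor \lnot \lnot p1 \lor \lnot (\lnot p1 \land \lnot p2) \lor p4) \lor p1   [eliminate \to]
≡ (\lnot \lnot \lnot p3 \land \lnot \lnot \lnot p1 \land \lnot \lnot (\lnot p1 \land \lnot p2) \land \lnot p4) \lor p1   [De Morgan]
≡ (\lnot p3 \land \lnot \lnot \lnot p1 \land \lnot \lnot (\lnot p1 \land \lnot p2) \land \lnot p4) \lor p1   [double negation]
≡ (\lnot p3 \land \lnot p1 \land \lnot \lnot (\lnot p1 \land \lnot p2) \land \lnot p4) \lor p1   [double negation]
≡ (\lnot p3 \land \lnot p1 \land \lnot p1 \land \lnot p2 \land \lnot p4) \lor p1   [double negation]
≡ (\lnot p3 \lor p1) \land (\lnot p1 \lor p1) \land (\lnot p1 \lor p1) \land (\lnot p2 \lor p1) \land (\lnot p4 \lor p1)   [distribute \lor over \land]
≡ (\lnot p3 \lor p1) \land (\lnot p2 \lor p1) \land (\lnot p4 \lor p1)   [simplify]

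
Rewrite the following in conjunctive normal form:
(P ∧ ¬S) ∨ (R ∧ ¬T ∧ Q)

(P ∨ R) ∧ (P ∨ ¬T) ∧ (P ∨ Q) ∧ (¬S ∨ R) ∧ (¬S ∨ ¬T) ∧ (¬S ∨ Q)

(P ∧ ¬S) ∨ (R ∧ ¬T ∧ Q)
≡ (P ∨ R) ∧ (P ∨ ¬T) ∧ (P ∨ Q) ∧ (¬S ∨ R) ∧ (¬S ∨ ¬T) ∧ (¬S ∨ Q)   [distribute ∨ over ∧]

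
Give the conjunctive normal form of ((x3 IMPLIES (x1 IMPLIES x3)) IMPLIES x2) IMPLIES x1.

((x3 IMPLIES (x1 IMPLIES x3)) IMPLIES x2) IMPLIES x1
≡ NOT ((x3 IMPLIES (x1 IMPLIES x3)) IMPLIES x2) OR x1   [eliminate IMPLIES]
≡ NOT (NOT (x3 IMPLIES (x1 IMPLIES x3)) OR x2) OR x1   [eliminate IMPLIES]
≡ NOT (NOT (NOT x3 OR (x1 IMPLIES x3)) OR x2) OR x1   [eliminate IMPLIES]
≡ NOT (NOT (NOT x3 OR NOT x1 OR x3) OR x2) OR x1   [eliminate IMPLIES]
≡ (NOT NOT (NOT x3 OR NOT x1 OR x3) AND NOT x2) OR x1   [De Morgan]
≡ ((NOT x3 OR NOT x1 OR x3) AND NOT x2) OR x1   [double negation]
≡ (NOT x3 OR NOT x1 OR x3 OR x1) AND (NOT x2 OR x1)   [distribute OR over AND]
≡ NOT x2 OR x1   [simplify]

NOT x2 OR x1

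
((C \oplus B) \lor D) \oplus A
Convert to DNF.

(C \land \lnot B \land \lnot A) \lor (\lnot C \land B \land \lnot A) \lor (D \land \lnot A) \lor (\lnot C \land \lnot B \land \lnot D \land A) \lor (B \land C \land \lnot D \land A)

((C \oplus B) \lor D) \oplus A
⇔ (((C \oplus B) \lor D) \land \lnot A) \lor (\lnot ((C \oplus B) \lor D) \land A)   [expand \oplus]
⇔ (((C \land \lnot B) \lor (\lnot C \land B) \lor D) \land \lnot A) \lor (\lnot ((C \oplus B) \lor D) \land A)   [expand \oplus]
⇔ (((C \land \lnot B) \lor (\lnot C \land B) \lor D) \land \lnot A) \lor (\lnot ((C \land \lnot B) \lor (\lnot C \land B) \lor D) \land A)   [expand \oplus]
⇔ (((C \land \lnot B) \lor (\lnot C \land B) \lor D) \land \lnot A) \lor (\lnot (C \land \lnot B) \land \lnot (\lnot C \land B) \land \lnot D \land A)   [De Morgan]
⇔ (((C \land \lnot B) \lor (\lnot C \land B) \lor D) \land \lnot A) \lor ((\lnot C \lor \lnot \lnot B) \land \lnot (\lnot C \land B) \land \lnot D \land A)   [De Morgan]
⇔ (((C \land \lnot B) \lor (\lnot C \land B) \lor D) \land \lnot A) \lor ((\lnot C \lor B) \land \lnot (\lnot C \land B) \land \lnot D \land A)   [double negation]
⇔ (((C \land \lnot B) \lor (\lnot C \land B) \lor D) \land \lnot A) \lor ((\lnot C \lor B) \land (\lnot \lnot C \lor \lnot B) \land \lnot D \land A)   [De Morgan]
⇔ (((C \land \lnot B) \lor (\lnot C \land B) \lor D) \land \lnot A) \lor ((\lnot C \lor B) \land (C \lor \lnot B) \land \lnot D \land A)   [double negation]
⇔ (C \land \lnot B \land \lnot A) \lor (\lnot C \land B \land \lnot A) \lor (D \land \lnot A) \lor (\lnot C \land C \land \lnot D \land A) \lor (\lnot C \land \lnot B \land \lnot D \land A) \lor (B \land C \land \lnot D \land A) \lor (B \land \lnot B \land \lnot D \land A)   [distribute \land over \lor]
⇔ (C \land \lnot B \land \lnot A) \lor (\lnot C \land B \land \lnot A) \lor (D \land \lnot A) \lor (\lnot C \land \lnot B \land \lnot D \land A) \lor (B \land C \land \lnot D \land A)   [simplify]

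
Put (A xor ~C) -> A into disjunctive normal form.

(A xor ~C) -> A
≡ ~(A xor ~C) | A   [eliminate ->]
≡ ~((A & ~~C) | (~A & ~C)) | A   [expand xor]
≡ (~(A & ~~C) & ~(~A & ~C)) | A   [De Morgan]
≡ ((~A | ~~~C) & ~(~A & ~C)) | A   [De Morgan]
≡ ((~A | ~C) & ~(~A & ~C)) | A   [double negation]
≡ ((~A | ~C) & (~~A | ~~C)) | A   [De Morgan]
≡ ((~A | ~C) & (A | ~~C)) | A   [double negation]
≡ ((~A | ~C) & (A | C)) | A   [double negation]
≡ (~A & A) | (~A & C) | (~C & A) | (~C & C) | A   [distribute & over |]
≡ (~A & C) | A   [simplify]

(~A & C) | A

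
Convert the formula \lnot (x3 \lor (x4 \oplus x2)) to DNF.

(\lnot x3 \land \lnot x4 \land \lnot x2) \lor (\lnot x3 \land x2 \land x4)

\lnot (x3 \lor (x4 \oplus x2))
= \lnot (x3 \lor (x4 \land \lnot x2) \lor (\lnot x4 \land x2))   [expand \oplus]
= \lnot x3 \land \lnot (x4 \land \lnot x2) \land \lnot (\lnot x4 \land x2)   [De Morgan]
= \lnot x3 \land (\lnot x4 \lor \lnot \lnot x2) \land \lnot (\lnot x4 \land x2)   [De Morgan]
= \lnot x3 \land (\lnot x4 \lor x2) \land \lnot (\lnot x4 \land x2)   [double negation]
= \lnot x3 \land (\lnot x4 \lor x2) \land (\lnot \lnot x4 \lor \lnot x2)   [De Morgan]
= \lnot x3 \land (\lnot x4 \lor x2) \land (x4 \lor \lnot x2)   [double negation]
= (\lnot x3 \land \lnot x4 \land x4) \lor (\lnot x3 \land \lnot x4 \land \lnot x2) \lor (\lnot x3 \land x2 \land x4) \lor (\lnot x3 \land x2 \land \lnot x2)   [distribute \land over \lor]
= (\lnot x3 \land \lnot x4 \land \lnot x2) \lor (\lnot x3 \land x2 \land x4)   [simplify]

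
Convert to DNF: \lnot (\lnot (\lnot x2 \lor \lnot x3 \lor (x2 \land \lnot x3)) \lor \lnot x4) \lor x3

(\lnot x2 \land x4) \lor (\lnot x3 \land x4) \lor x3

\lnot (\lnot (\lnot x2 \lor \lnot x3 \lor (x2 \land \lnot x3)) \lor \lnot x4) \lor x3
≡ (\lnot \lnot (\lnot x2 \lor \lnot x3 \lor (x2 \land \lnot x3)) \land \lnot \lnot x4) \lor x3   [De Morgan]
≡ ((\lnot x2 \lor \lnot x3 \lor (x2 \land \lnot x3)) \land \lnot \lnot x4) \lor x3   [double negation]
≡ ((\lnot x2 \lor \lnot x3 \lor (x2 \land \lnot x3)) \land x4) \lor x3   [double negation]
≡ (\lnot x2 \land x4) \lor (\lnot x3 \land x4) \lor (x2 \land \lnot x3 \land x4) \lor x3   [distribute \land over \lor]
≡ (\lnot x2 \land x4) \lor (\lnot x3 \land x4) \lor x3   [simplify]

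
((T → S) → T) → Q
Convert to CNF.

((T → S) → T) → Q
⇔ ¬((T → S) → T) ∨ Q   [eliminate →]
⇔ ¬(¬(T → S) ∨ T) ∨ Q   [eliminate →]
⇔ ¬(¬(¬T ∨ S) ∨ T) ∨ Q   [eliminate →]
⇔ ¬¬(¬T ∨ S) ∧ ¬T ∨ Q   [De Morgan]
⇔ (¬T ∨ S) ∧ ¬T ∨ Q   [double negation]
⇔ (¬T ∨ S ∨ Q) ∧ (¬T ∨ Q)   [distribute ∨ over ∧]
⇔ ¬T ∨ Q   [simplify]

¬T ∨ Q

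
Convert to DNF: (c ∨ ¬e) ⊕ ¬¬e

(c ∨ ¬e) ⊕ ¬¬e
= ((c ∨ ¬e) ∧ ¬¬¬e) ∨ (¬(c ∨ ¬e) ∧ ¬¬e)
= ((c ∨ ¬e) ∧ ¬e) ∨ (¬(c ∨ ¬e) ∧ ¬¬e)
= ((c ∨ ¬e) ∧ ¬e) ∨ (¬c ∧ ¬¬e ∧ ¬¬e)
= ((c ∨ ¬e) ∧ ¬e) ∨ (¬c ∧ e ∧ ¬¬e)
= ((c ∨ ¬e) ∧ ¬e) ∨ (¬c ∧ e ∧ e)
= (c ∧ ¬e) ∨ (¬e ∧ ¬e) ∨ (¬c ∧ e ∧ e)
= ¬e ∨ (¬c ∧ e)

¬e ∨ (¬c ∧ e)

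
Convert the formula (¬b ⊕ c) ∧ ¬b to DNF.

(¬b ⊕ c) ∧ ¬b
≡ ((¬b ∧ ¬c) ∨ (¬¬b ∧ c)) ∧ ¬b
≡ ((¬b ∧ ¬c) ∨ (b ∧ c)) ∧ ¬b
≡ (¬b ∧ ¬c ∧ ¬b) ∨ (b ∧ c ∧ ¬b)
≡ ¬b ∧ ¬c

¬b ∧ ¬c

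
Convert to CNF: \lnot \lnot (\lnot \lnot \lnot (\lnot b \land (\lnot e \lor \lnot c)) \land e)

(b \lor c) \land e

\lnot \lnot (\lnot \lnot \lnot (\lnot b \land (\lnot e \lor \lnot c)) \land e)
≡ \lnot \lnot \lnot (\lnot b \land (\lnot e \lor \lnot c)) \land e   — double negation
≡ \lnot (\lnot b \land (\lnot e \lor \lnot c)) \land e   — double negation
≡ (\lnot \lnot b \lor \lnot (\lnot e \lor \lnot c)) \land e   — De Morgan
≡ (b \lor \lnot (\lnot e \lor \lnot c)) \land e   — double negation
≡ (b \lor (\lnot \lnot e \land \lnot \lnot c)) \land e   — De Morgan
≡ (b \lor (e \land \lnot \lnot c)) \land e   — double negation
≡ (b \lor (e \land c)) \land e   — double negation
≡ (b \lor e) \land (b \lor c) \land e   — distribute \lor over \land
≡ (b \lor c) \land e   — simplify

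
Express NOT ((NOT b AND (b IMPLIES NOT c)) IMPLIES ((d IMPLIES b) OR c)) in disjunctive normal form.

NOT ((NOT b AND (b IMPLIES NOT c)) IMPLIES ((d IMPLIES b) OR c))
≡ NOT (NOT (NOT b AND (b IMPLIES NOT c)) OR (d IMPLIES b) OR c)   (eliminate IMPLIES)
≡ NOT (NOT (NOT b AND (NOT b OR NOT c)) OR (d IMPLIES b) OR c)   (eliminate IMPLIES)
≡ NOT (NOT (NOT b AND (NOT b OR NOT c)) OR NOT d OR b OR c)   (eliminate IMPLIES)
≡ NOT NOT (NOT b AND (NOT b OR NOT c)) AND NOT NOT d AND NOT b AND NOT c   (De Morgan)
≡ NOT b AND (NOT b OR NOT c) AND NOT NOT d AND NOT b AND NOT c   (double negation)
≡ NOT b AND (NOT b OR NOT c) AND d AND NOT b AND NOT c   (double negation)
≡ (NOT b AND NOT b AND d AND NOT b AND NOT c) OR (NOT b AND NOT c AND d AND NOT b AND NOT c)   (distribute AND over OR)
≡ NOT b AND d AND NOT c   (simplify)

NOT b AND d AND NOT c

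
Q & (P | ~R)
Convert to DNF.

(Q & P) | (Q & ~R)

Q & (P | ~R)
= (Q & P) | (Q & ~R)   [distribute & over |]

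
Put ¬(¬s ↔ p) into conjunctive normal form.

¬(¬s ↔ p)
≡ ¬((¬s → p) ∧ (p → ¬s))   [eliminate ↔]
≡ ¬((¬¬s ∨ p) ∧ (p → ¬s))   [eliminate →]
≡ ¬((¬¬s ∨ p) ∧ (¬p ∨ ¬s))   [eliminate →]
≡ ¬(¬¬s ∨ p) ∨ ¬(¬p ∨ ¬s)   [De Morgan]
≡ (¬¬¬s ∧ ¬p) ∨ ¬(¬p ∨ ¬s)   [De Morgan]
≡ (¬s ∧ ¬p) ∨ ¬(¬p ∨ ¬s)   [double negation]
≡ (¬s ∧ ¬p) ∨ (¬¬p ∧ ¬¬s)   [De Morgan]
≡ (¬s ∧ ¬p) ∨ (p ∧ ¬¬s)   [double negation]
≡ (¬s ∧ ¬p) ∨ (p ∧ s)   [double negation]
≡ (¬s ∨ p) ∧ (¬s ∨ s) ∧ (¬p ∨ p) ∧ (¬p ∨ s)   [distribute ∨ over ∧]
≡ (¬s ∨ p) ∧ (¬p ∨ s)   [simplify]

(¬s ∨ p) ∧ (¬p ∨ s)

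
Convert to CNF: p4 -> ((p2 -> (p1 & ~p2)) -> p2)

p4 -> ((p2 -> (p1 & ~p2)) -> p2)
≡ ~p4 | ((p2 -> (p1 & ~p2)) -> p2)
≡ ~p4 | ~(p2 -> (p1 & ~p2)) | p2
≡ ~p4 | ~(~p2 | (p1 & ~p2)) | p2
≡ ~p4 | (~~p2 & ~(p1 & ~p2)) | p2
≡ ~p4 | (p2 & ~(p1 & ~p2)) | p2
≡ ~p4 | (p2 & (~p1 | ~~p2)) | p2
≡ ~p4 | (p2 & (~p1 | p2)) | p2
≡ (~p4 | p2 | p2) & (~p4 | ~p1 | p2 | p2)
≡ ~p4 | p2

~p4 | p2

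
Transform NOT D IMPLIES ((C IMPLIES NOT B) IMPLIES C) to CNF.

NOT D IMPLIES ((C IMPLIES NOT B) IMPLIES C)
≡ NOT NOT D OR ((C IMPLIES NOT B) IMPLIES C)
≡ NOT NOT D OR NOT (C IMPLIES NOT B) OR C
≡ NOT NOT D OR NOT (NOT C OR NOT B) OR C
≡ D OR NOT (NOT C OR NOT B) OR C
≡ D OR (NOT NOT C AND NOT NOT B) OR C
≡ D OR (C AND NOT NOT B) OR C
≡ D OR (C AND B) OR C
≡ (D OR C OR C) AND (D OR B OR C)
≡ D OR C

D OR C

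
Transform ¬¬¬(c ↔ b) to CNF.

(c ∨ b) ∧ (¬b ∨ ¬c)

¬¬¬(c ↔ b)
⇔ ¬¬¬((c → b) ∧ (b → c))   [eliminate ↔]
⇔ ¬¬¬((¬c ∨ b) ∧ (b → c))   [eliminate →]
⇔ ¬¬¬((¬c ∨ b) ∧ (¬b ∨ c))   [eliminate →]
⇔ ¬((¬c ∨ b) ∧ (¬b ∨ c))   [double negation]
⇔ ¬(¬c ∨ b) ∨ ¬(¬b ∨ c)   [De Morgan]
⇔ (¬¬c ∧ ¬b) ∨ ¬(¬b ∨ c)   [De Morgan]
⇔ (c ∧ ¬b) ∨ ¬(¬b ∨ c)   [double negation]
⇔ (c ∧ ¬b) ∨ (¬¬b ∧ ¬c)   [De Morgan]
⇔ (c ∧ ¬b) ∨ (b ∧ ¬c)   [double negation]
⇔ (c ∨ b) ∧ (c ∨ ¬c) ∧ (¬b ∨ b) ∧ (¬b ∨ ¬c)   [distribute ∨ over ∧]
⇔ (c ∨ b) ∧ (¬b ∨ ¬c)   [simplify]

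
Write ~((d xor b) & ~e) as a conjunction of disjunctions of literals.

~((d xor b) & ~e)
≡ ~((d | b) & ~(d & b) & ~e)   — expand xor
≡ ~(d | b) | ~~(d & b) | ~~e   — De Morgan
≡ (~d & ~b) | ~~(d & b) | ~~e   — De Morgan
≡ (~d & ~b) | (d & b) | ~~e   — double negation
≡ (~d & ~b) | (d & b) | e   — double negation
≡ (~d | d | e) & (~d | b | e) & (~b | d | e) & (~b | b | e)   — distribute | over &
≡ (~d | b | e) & (~b | d | e)   — simplify

(~d | b | e) & (~b | d | e)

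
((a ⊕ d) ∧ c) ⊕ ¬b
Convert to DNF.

((a ⊕ d) ∧ c) ⊕ ¬b
≡ ((a ⊕ d) ∧ c ∧ ¬¬b) ∨ (¬((a ⊕ d) ∧ c) ∧ ¬b)   [expand ⊕]
≡ (((a ∧ ¬d) ∨ (¬a ∧ d)) ∧ c ∧ ¬¬b) ∨ (¬((a ⊕ d) ∧ c) ∧ ¬b)   [expand ⊕]
≡ (((a ∧ ¬d) ∨ (¬a ∧ d)) ∧ c ∧ ¬¬b) ∨ (¬(((a ∧ ¬d) ∨ (¬a ∧ d)) ∧ c) ∧ ¬b)   [expand ⊕]
≡ (((a ∧ ¬d) ∨ (¬a ∧ d)) ∧ c ∧ b) ∨ (¬(((a ∧ ¬d) ∨ (¬a ∧ d)) ∧ c) ∧ ¬b)   [double negation]
≡ (((a ∧ ¬d) ∨ (¬a ∧ d)) ∧ c ∧ b) ∨ ((¬((a ∧ ¬d) ∨ (¬a ∧ d)) ∨ ¬c) ∧ ¬b)   [De Morgan]
≡ (((a ∧ ¬d) ∨ (¬a ∧ d)) ∧ c ∧ b) ∨ (((¬(a ∧ ¬d) ∧ ¬(¬a ∧ d)) ∨ ¬c) ∧ ¬b)   [De Morgan]
≡ (((a ∧ ¬d) ∨ (¬a ∧ d)) ∧ c ∧ b) ∨ ((((¬a ∨ ¬¬d) ∧ ¬(¬a ∧ d)) ∨ ¬c) ∧ ¬b)   [De Morgan]
≡ (((a ∧ ¬d) ∨ (¬a ∧ d)) ∧ c ∧ b) ∨ ((((¬a ∨ d) ∧ ¬(¬a ∧ d)) ∨ ¬c) ∧ ¬b)   [double negation]
≡ (((a ∧ ¬d) ∨ (¬a ∧ d)) ∧ c ∧ b) ∨ ((((¬a ∨ d) ∧ (¬¬a ∨ ¬d)) ∨ ¬c) ∧ ¬b)   [De Morgan]
≡ (((a ∧ ¬d) ∨ (¬a ∧ d)) ∧ c ∧ b) ∨ ((((¬a ∨ d) ∧ (a ∨ ¬d)) ∨ ¬c) ∧ ¬b)   [double negation]
≡ (a ∧ ¬d ∧ c ∧ b) ∨ (¬a ∧ d ∧ c ∧ b) ∨ (¬a ∧ a ∧ ¬b) ∨ (¬a ∧ ¬d ∧ ¬b) ∨ (d ∧ a ∧ ¬b) ∨ (d ∧ ¬d ∧ ¬b) ∨ (¬c ∧ ¬b)   [distribute ∧ over ∨]
≡ (a ∧ ¬d ∧ c ∧ b) ∨ (¬a ∧ d ∧ c ∧ b) ∨ (¬a ∧ ¬d ∧ ¬b) ∨ (d ∧ a ∧ ¬b) ∨ (¬c ∧ ¬b)   [simplify]

(a ∧ ¬d ∧ c ∧ b) ∨ (¬a ∧ d ∧ c ∧ b) ∨ (¬a ∧ ¬d ∧ ¬b) ∨ (d ∧ a ∧ ¬b) ∨ (¬c ∧ ¬b)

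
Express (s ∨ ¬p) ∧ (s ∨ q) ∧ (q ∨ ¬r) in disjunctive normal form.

s ∧ q ∨ s ∧ ¬r ∨ ¬p ∧ q

(s ∨ ¬p) ∧ (s ∨ q) ∧ (q ∨ ¬r)
≡ s ∧ s ∧ q ∨ s ∧ s ∧ ¬r ∨ s ∧ q ∧ q ∨ s ∧ q ∧ ¬r ∨ ¬p ∧ s ∧ q ∨ ¬p ∧ s ∧ ¬r ∨ ¬p ∧ q ∧ q ∨ ¬p ∧ q ∧ ¬r
≡ s ∧ q ∨ s ∧ ¬r ∨ ¬p ∧ q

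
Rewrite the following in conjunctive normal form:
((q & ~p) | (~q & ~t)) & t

((q & ~p) | (~q & ~t)) & t
≡ (q | ~q) & (q | ~t) & (~p | ~q) & (~p | ~t) & t   — distribute | over &
≡ (q | ~t) & (~p | ~q) & (~p | ~t) & t   — simplify

(q | ~t) & (~p | ~q) & (~p | ~t) & t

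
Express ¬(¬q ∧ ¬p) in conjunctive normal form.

q ∨ p

¬(¬q ∧ ¬p)
= ¬¬q ∨ ¬¬p   [De Morgan]
= q ∨ ¬¬p   [double negation]
= q ∨ p   [double negation]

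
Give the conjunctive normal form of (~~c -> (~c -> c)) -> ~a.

(~~c -> (~c -> c)) -> ~a
⇔ ~(~~c -> (~c -> c)) | ~a   — eliminate ->
⇔ ~(~~~c | (~c -> c)) | ~a   — eliminate ->
⇔ ~(~~~c | ~~c | c) | ~a   — eliminate ->
⇔ (~~~~c & ~~~c & ~c) | ~a   — De Morgan
⇔ (~~c & ~~~c & ~c) | ~a   — double negation
⇔ (c & ~~~c & ~c) | ~a   — double negation
⇔ (c & ~c & ~c) | ~a   — double negation
⇔ (c | ~a) & (~c | ~a) & (~c | ~a)   — distribute | over &
⇔ (c | ~a) & (~c | ~a)   — simplify

(c | ~a) & (~c | ~a)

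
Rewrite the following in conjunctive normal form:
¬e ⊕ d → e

e ∨ d

¬e ⊕ d → e
≡ ¬(¬e ⊕ d) ∨ e   [eliminate →]
≡ ¬((¬e ∨ d) ∧ ¬(¬e ∧ d)) ∨ e   [expand ⊕]
≡ ¬(¬e ∨ d) ∨ ¬¬(¬e ∧ d) ∨ e   [De Morgan]
≡ ¬¬e ∧ ¬d ∨ ¬¬(¬e ∧ d) ∨ e   [De Morgan]
≡ e ∧ ¬d ∨ ¬¬(¬e ∧ d) ∨ e   [double negation]
≡ e ∧ ¬d ∨ ¬e ∧ d ∨ e   [double negation]
≡ (e ∨ ¬e ∨ e) ∧ (e ∨ d ∨ e) ∧ (¬d ∨ ¬e ∨ e) ∧ (¬d ∨ d ∨ e)   [distribute ∨ over ∧]
≡ e ∨ d   [simplify]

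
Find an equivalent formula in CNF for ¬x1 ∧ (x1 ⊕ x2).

¬x1 ∧ (x1 ∨ x2)

¬x1 ∧ (x1 ⊕ x2)
⇔ ¬x1 ∧ (x1 ∨ x2) ∧ ¬(x1 ∧ x2)   [expand ⊕]
⇔ ¬x1 ∧ (x1 ∨ x2) ∧ (¬x1 ∨ ¬x2)   [De Morgan]
⇔ ¬x1 ∧ (x1 ∨ x2)   [simplify]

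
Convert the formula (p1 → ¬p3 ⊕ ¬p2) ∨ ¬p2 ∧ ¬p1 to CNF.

(p1 → ¬p3 ⊕ ¬p2) ∨ ¬p2 ∧ ¬p1
= ¬p1 ∨ (¬p3 ⊕ ¬p2) ∨ ¬p2 ∧ ¬p1   — eliminate →
= ¬p1 ∨ (¬p3 ∨ ¬p2) ∧ ¬(¬p3 ∧ ¬p2) ∨ ¬p2 ∧ ¬p1   — expand ⊕
= ¬p1 ∨ (¬p3 ∨ ¬p2) ∧ (¬¬p3 ∨ ¬¬p2) ∨ ¬p2 ∧ ¬p1   — De Morgan
= ¬p1 ∨ (¬p3 ∨ ¬p2) ∧ (p3 ∨ ¬¬p2) ∨ ¬p2 ∧ ¬p1   — double negation
= ¬p1 ∨ (¬p3 ∨ ¬p2) ∧ (p3 ∨ p2) ∨ ¬p2 ∧ ¬p1   — double negation
= (¬p1 ∨ ¬p3 ∨ ¬p2 ∨ ¬p2) ∧ (¬p1 ∨ ¬p3 ∨ ¬p2 ∨ ¬p1) ∧ (¬p1 ∨ p3 ∨ p2 ∨ ¬p2) ∧ (¬p1 ∨ p3 ∨ p2 ∨ ¬p1)   — distribute ∨ over ∧
= (¬p1 ∨ ¬p3 ∨ ¬p2) ∧ (¬p1 ∨ p3 ∨ p2)   — simplify

(¬p1 ∨ ¬p3 ∨ ¬p2) ∧ (¬p1 ∨ p3 ∨ p2)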